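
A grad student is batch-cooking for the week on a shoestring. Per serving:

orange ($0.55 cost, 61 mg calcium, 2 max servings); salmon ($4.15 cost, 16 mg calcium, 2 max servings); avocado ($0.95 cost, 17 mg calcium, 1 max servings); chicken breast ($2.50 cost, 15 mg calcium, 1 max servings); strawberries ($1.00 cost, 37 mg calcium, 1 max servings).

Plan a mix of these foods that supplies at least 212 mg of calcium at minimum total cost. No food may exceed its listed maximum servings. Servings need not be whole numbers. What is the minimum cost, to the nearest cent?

Cost per mg of calcium: orange $0.0090, strawberries $0.0270, avocado $0.0559, chicken breast $0.1667, salmon $0.2594.
Take 2 servings of orange: +122.0 mg calcium for $1.10 (total $1.10, still need 90.0 mg).
Take 1 serving of strawberries: +37.0 mg calcium for $1.00 (total $2.10, still need 53.0 mg).
Take 1 serving of avocado: +17.0 mg calcium for $0.95 (total $3.05, still need 36.0 mg).
Take 1 serving of chicken breast: +15.0 mg calcium for $2.50 (total $5.55, still need 21.0 mg).
Take 1.312 servings of salmon: +21.0 mg calcium for $5.45 (total $11.00, still need 0.0 mg).
Filling from the cheapest source first is optimal under one linear minimum: $11.00.

$11.00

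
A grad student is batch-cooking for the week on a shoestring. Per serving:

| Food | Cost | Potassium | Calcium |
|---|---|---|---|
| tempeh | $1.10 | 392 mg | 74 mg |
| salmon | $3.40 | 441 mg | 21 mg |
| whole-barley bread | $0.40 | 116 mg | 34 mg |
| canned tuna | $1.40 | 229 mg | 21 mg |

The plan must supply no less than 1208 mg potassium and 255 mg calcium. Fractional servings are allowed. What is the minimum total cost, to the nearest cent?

$3.56

Two binding constraints pin down two serving amounts, so the optimal mix uses at most two foods. The candidates are each food alone (scaled to the tighter of potassium/calcium) and each pair with both constraints tight.
tempeh only: max(1208/392, 255/74) = 3.446 servings → $3.79.
salmon only: max(1208/441, 255/21) = 12.14 servings → $41.29.
whole-barley bread only: max(1208/116, 255/34) = 10.41 servings → $4.17.
canned tuna only: max(1208/229, 255/21) = 12.14 servings → $17.00.
tempeh + salmon with both targets exact would need a negative amount; discard.
tempeh + whole-barley bread with both tight: 2.422 servings and 2.228 servings → $3.56.
tempeh + canned tuna with both targets exact would need a negative amount; discard.
salmon + whole-barley bread with both tight: 0.9151 servings and 6.935 servings → $5.89.
salmon + canned tuna: the both-tight solution has a negative serving — not a feasible corner.
whole-barley bread + canned tuna with both tight: 6.173 servings and 2.148 servings → $5.48.
Cheapest feasible corner: $3.56.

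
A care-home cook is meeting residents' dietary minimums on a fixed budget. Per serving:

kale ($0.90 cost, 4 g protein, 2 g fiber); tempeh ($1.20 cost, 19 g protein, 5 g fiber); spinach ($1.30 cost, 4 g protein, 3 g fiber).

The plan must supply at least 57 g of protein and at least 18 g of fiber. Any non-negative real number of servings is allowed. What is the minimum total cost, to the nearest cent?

$4.32

For a min-cost LP with two ≥-constraints, a basic feasible solution has at most two positive variables.
kale only: max(57/4, 18/2) = 14.25 servings → $12.82.
tempeh only: max(57/19, 18/5) = 3.6 servings → $4.32.
spinach only: max(57/4, 18/3) = 14.25 servings → $18.52.
kale + tempeh with both tight: 3.167 servings and 2.333 servings → $5.65.
kale + spinach with both targets exact would need a negative amount; discard.
tempeh + spinach with both tight: 2.676 servings and 1.541 servings → $5.21.
Cheapest feasible corner: $4.32.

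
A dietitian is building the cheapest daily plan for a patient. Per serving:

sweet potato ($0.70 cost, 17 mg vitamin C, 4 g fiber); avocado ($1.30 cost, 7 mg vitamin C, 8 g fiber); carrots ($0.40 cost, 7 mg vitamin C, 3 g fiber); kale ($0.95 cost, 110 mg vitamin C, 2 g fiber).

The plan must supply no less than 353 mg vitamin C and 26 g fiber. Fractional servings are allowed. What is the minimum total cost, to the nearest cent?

sweet potato only: max(353/17, 26/4) = 20.76 servings → $14.54.
avocado only: max(353/7, 26/8) = 50.43 servings → $65.56.
carrots only: max(353/7, 26/3) = 50.43 servings → $20.17.
kale only: max(353/110, 26/2) = 13 servings → $12.35.
sweet potato + avocado with both targets exact would need a negative amount; discard.
sweet potato + carrots: the both-tight solution has a negative serving — not a feasible corner.
sweet potato + kale with both tight: 5.305 servings and 2.389 servings → $5.98.
avocado + carrots: the both-tight solution has a negative serving — not a feasible corner.
avocado + kale with both tight: 2.487 servings and 3.051 servings → $6.13.
carrots + kale with both tight: 6.816 servings and 2.775 servings → $5.36.
So the least-cost plan costs $5.36.

$5.36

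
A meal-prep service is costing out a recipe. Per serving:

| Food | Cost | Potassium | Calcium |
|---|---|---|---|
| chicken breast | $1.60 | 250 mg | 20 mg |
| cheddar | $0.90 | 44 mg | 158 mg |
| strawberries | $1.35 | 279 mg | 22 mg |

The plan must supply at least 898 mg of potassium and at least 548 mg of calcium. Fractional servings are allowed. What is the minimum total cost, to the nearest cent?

chicken breast only: max(898/250, 548/20) = 27.4 servings → $43.84.
cheddar only: max(898/44, 548/158) = 20.41 servings → $18.37.
strawberries only: max(898/279, 548/22) = 24.91 servings → $33.63.
chicken breast + cheddar with both tight: 3.05 servings and 3.082 servings → $7.65.
chicken breast + strawberries: the both-tight solution has a negative serving — not a feasible corner.
cheddar + strawberries with both tight: 3.088 servings and 2.732 servings → $6.47.
Cheapest feasible corner: $6.47.

$6.47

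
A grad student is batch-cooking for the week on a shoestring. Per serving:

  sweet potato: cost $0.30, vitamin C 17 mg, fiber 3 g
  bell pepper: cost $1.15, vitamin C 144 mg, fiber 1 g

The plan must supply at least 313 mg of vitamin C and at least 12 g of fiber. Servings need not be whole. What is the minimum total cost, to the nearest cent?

sweet potato only: max(313/17, 12/3) = 18.41 servings → $5.52.
bell pepper only: max(313/144, 12/1) = 12 servings → $13.80.
sweet potato + bell pepper with both tight: 3.41 servings and 1.771 servings → $3.06.
So the least-cost plan costs $3.06.

$3.06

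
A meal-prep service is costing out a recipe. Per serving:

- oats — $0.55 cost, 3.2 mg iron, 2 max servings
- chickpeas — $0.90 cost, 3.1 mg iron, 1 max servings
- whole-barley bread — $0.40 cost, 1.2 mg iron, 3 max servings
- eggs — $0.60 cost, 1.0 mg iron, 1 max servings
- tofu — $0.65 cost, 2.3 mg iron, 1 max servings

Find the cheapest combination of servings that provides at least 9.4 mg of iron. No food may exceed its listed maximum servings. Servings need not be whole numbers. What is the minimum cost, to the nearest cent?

Cost per mg of iron: oats $0.1719, tofu $0.2826, chickpeas $0.2903, whole-barley bread $0.3333, eggs $0.6000.
Take 2 servings of oats: +6.4 mg iron for $1.10 (total $1.10, still need 3.0 mg).
Take 1 serving of tofu: +2.3 mg iron for $0.65 (total $1.75, still need 0.7 mg).
Take 0.2258 servings of chickpeas: +0.7 mg iron for $0.20 (total $1.95, still need 0.0 mg).
Greedy by cheapest-per-mg is optimal for a single linear constraint, so the minimum cost is $1.95.

$1.95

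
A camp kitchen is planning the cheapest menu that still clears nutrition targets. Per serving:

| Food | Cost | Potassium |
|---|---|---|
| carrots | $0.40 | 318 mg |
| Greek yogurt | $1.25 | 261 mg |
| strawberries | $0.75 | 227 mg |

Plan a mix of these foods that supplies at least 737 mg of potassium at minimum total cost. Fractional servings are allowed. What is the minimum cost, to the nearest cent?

$0.93

Cost per mg of potassium: carrots $0.0013, strawberries $0.0033, Greek yogurt $0.0048.
With no serving limits, use only carrots: 737 mg / 318 mg = 2.318 servings × $0.40 = $0.93.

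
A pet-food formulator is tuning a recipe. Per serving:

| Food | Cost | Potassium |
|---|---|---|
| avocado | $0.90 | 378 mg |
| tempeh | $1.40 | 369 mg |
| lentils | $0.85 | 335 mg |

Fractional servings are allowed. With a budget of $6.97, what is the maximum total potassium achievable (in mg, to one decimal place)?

2927.4 mg

Potassium per dollar: avocado 420, lentils 394.1, tempeh 263.6.
With no serving limits, spend the whole cost allowance on avocado: $6.97 / $0.90 × 378 mg = 2927.4 mg.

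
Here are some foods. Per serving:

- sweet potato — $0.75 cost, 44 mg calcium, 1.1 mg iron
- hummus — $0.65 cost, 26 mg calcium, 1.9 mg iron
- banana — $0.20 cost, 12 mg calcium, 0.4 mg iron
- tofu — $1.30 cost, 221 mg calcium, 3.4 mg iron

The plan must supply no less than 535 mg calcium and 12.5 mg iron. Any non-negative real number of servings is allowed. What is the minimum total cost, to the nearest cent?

$4.56

Two binding constraints pin down two serving amounts, so the optimal mix uses at most two foods. The candidates are each food alone (scaled to the tighter of calcium/iron) and each pair with both constraints tight.
sweet potato only: max(535/44, 12.5/1.1) = 12.16 servings → $9.12.
hummus only: max(535/26, 12.5/1.9) = 20.58 servings → $13.38.
banana only: max(535/12, 12.5/0.4) = 44.58 servings → $8.92.
tofu only: max(535/221, 12.5/3.4) = 3.676 servings → $4.78.
sweet potato + hummus: the both-tight solution has a negative serving — not a feasible corner.
sweet potato + banana: the both-tight solution has a negative serving — not a feasible corner.
sweet potato + tofu with both tight: 10.09 servings and 0.4118 servings → $8.10.
hummus + banana with both targets exact would need a negative amount; discard.
hummus + tofu with both tight: 2.846 servings and 2.086 servings → $4.56.
banana + tofu with both tight: 19.82 servings and 1.345 servings → $5.71.
Cheapest feasible corner: $4.56.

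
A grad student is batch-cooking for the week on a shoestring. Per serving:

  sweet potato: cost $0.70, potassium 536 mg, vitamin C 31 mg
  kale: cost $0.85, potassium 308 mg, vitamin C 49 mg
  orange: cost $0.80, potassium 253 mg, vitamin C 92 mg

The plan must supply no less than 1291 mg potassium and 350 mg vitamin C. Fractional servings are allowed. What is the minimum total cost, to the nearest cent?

The cheapest plan sits at a corner of the feasible region — with two constraints it uses at most two foods.
sweet potato only: max(1291/536, 350/31) = 11.29 servings → $7.90.
kale only: max(1291/308, 350/49) = 7.143 servings → $6.07.
orange only: max(1291/253, 350/92) = 5.103 servings → $4.08.
sweet potato + kale: the both-tight solution has a negative serving — not a feasible corner.
sweet potato + orange with both tight: 0.7288 servings and 3.559 servings → $3.36.
kale + orange with both tight: 1.896 servings and 2.794 servings → $3.85.
The minimum over all feasible corners is $3.36.

$3.36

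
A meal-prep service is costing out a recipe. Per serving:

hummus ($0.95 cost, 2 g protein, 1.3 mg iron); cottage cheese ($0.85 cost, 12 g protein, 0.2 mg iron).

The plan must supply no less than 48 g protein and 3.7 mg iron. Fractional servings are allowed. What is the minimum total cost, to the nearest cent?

$5.25

Minimising a linear cost over {protein ≥ 48, iron ≥ 3.7, servings ≥ 0} — the optimum is at a vertex, using one or two foods.
hummus only: max(48/2, 3.7/1.3) = 24 servings → $22.80.
cottage cheese only: max(48/12, 3.7/0.2) = 18.5 servings → $15.72.
hummus + cottage cheese with both tight: 2.289 servings and 3.618 servings → $5.25.
So the least-cost plan costs $5.25.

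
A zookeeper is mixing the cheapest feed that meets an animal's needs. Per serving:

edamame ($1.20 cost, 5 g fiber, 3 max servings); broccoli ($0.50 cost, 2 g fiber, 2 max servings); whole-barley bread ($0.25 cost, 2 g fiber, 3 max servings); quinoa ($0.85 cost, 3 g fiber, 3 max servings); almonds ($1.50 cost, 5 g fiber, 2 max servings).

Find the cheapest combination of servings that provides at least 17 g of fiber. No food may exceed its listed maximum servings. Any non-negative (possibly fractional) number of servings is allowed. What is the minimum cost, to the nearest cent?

$3.39

Cost per g of fiber: whole-barley bread $0.1250, edamame $0.2400, broccoli $0.2500, quinoa $0.2833, almonds $0.3000.
Take 3 servings of whole-barley bread: +6.0 g fiber for $0.75 (total $0.75, still need 11.0 g).
Take 2.2 servings of edamame: +11.0 g fiber for $2.64 (total $3.39, still need 0.0 g).
Greedy by cheapest-per-g is optimal for a single linear constraint, so the minimum cost is $3.39.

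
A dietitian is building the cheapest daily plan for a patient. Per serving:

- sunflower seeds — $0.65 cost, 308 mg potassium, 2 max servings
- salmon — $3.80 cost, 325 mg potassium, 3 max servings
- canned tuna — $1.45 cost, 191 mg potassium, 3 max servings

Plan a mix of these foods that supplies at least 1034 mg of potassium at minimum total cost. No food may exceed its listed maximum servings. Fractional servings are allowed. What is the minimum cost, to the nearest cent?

Cost per mg of potassium: sunflower seeds $0.0021, canned tuna $0.0076, salmon $0.0117.
Take 2 servings of sunflower seeds: +616.0 mg potassium for $1.30 (total $1.30, still need 418.0 mg).
Take 2.188 servings of canned tuna: +418.0 mg potassium for $3.17 (total $4.47, still need 0.0 mg).
Filling from the cheapest source first is optimal under one linear minimum: $4.47.

$4.47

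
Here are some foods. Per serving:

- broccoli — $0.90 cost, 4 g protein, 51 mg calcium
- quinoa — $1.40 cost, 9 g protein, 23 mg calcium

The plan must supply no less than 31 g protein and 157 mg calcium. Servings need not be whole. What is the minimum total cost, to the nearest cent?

$5.35

The cheapest plan sits at a corner of the feasible region — with two constraints it uses at most two foods.
broccoli only: max(31/4, 157/51) = 7.75 servings → $6.97.
quinoa only: max(31/9, 157/23) = 6.826 servings → $9.56.
broccoli + quinoa with both tight: 1.907 servings and 2.597 servings → $5.35.
The minimum over all feasible corners is $5.35.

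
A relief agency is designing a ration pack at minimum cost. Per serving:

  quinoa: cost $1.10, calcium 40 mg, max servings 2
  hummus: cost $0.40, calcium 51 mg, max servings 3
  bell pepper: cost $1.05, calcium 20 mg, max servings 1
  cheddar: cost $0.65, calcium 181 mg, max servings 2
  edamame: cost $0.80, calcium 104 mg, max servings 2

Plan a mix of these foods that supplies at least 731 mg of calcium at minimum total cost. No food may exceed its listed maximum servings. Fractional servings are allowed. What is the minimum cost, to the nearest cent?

$4.32

Cost per mg of calcium: cheddar $0.0036, edamame $0.0077, hummus $0.0078, quinoa $0.0275, bell pepper $0.0525.
Take 2 servings of cheddar: +362.0 mg calcium for $1.30 (total $1.30, still need 369.0 mg).
Take 2 servings of edamame: +208.0 mg calcium for $1.60 (total $2.90, still need 161.0 mg).
Take 3 servings of hummus: +153.0 mg calcium for $1.20 (total $4.10, still need 8.0 mg).
Take 0.2 servings of quinoa: +8.0 mg calcium for $0.22 (total $4.32, still need 0.0 mg).
Filling from the cheapest source first is optimal under one linear minimum: $4.32.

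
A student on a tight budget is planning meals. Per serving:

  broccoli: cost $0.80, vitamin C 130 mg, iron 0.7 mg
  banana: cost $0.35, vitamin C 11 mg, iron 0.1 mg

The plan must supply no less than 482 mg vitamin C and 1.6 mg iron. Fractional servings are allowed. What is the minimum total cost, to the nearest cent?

$2.97

For a min-cost LP with two ≥-constraints, a basic feasible solution has at most two positive variables.
broccoli only: max(482/130, 1.6/0.7) = 3.708 servings → $2.97.
banana only: max(482/11, 1.6/0.1) = 43.82 servings → $15.34.
broccoli + banana: the both-tight solution has a negative serving — not a feasible corner.
The minimum over all feasible corners is $2.97.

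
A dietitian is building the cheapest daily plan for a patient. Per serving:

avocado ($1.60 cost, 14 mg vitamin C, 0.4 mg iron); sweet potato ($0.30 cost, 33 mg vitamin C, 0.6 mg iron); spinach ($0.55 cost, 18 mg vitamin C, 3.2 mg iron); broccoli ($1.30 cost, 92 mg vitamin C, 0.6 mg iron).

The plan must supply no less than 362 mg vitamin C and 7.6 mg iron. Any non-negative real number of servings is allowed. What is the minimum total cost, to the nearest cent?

For a min-cost LP with two ≥-constraints, a basic feasible solution has at most two positive variables.
avocado only: max(362/14, 7.6/0.4) = 25.86 servings → $41.37.
sweet potato only: max(362/33, 7.6/0.6) = 12.67 servings → $3.80.
spinach only: max(362/18, 7.6/3.2) = 20.11 servings → $11.06.
broccoli only: max(362/92, 7.6/0.6) = 12.67 servings → $16.47.
avocado + sweet potato with both tight: 7 servings and 8 servings → $13.60.
avocado + spinach: intersection lies outside the first quadrant.
avocado + broccoli with both tight: 16.97 servings and 1.352 servings → $28.91.
sweet potato + spinach with both tight: 10.78 servings and 0.3544 servings → $3.43.
sweet potato + broccoli: the both-tight solution has a negative serving — not a feasible corner.
spinach + broccoli with both tight: 1.7 servings and 3.602 servings → $5.62.
Cheapest feasible corner: $3.43.

$3.43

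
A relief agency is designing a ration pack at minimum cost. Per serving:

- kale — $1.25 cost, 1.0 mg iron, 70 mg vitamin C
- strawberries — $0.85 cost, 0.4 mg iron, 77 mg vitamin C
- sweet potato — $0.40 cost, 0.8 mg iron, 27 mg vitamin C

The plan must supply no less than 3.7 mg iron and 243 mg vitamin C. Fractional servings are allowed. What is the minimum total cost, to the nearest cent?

$3.06

Check every corner: each single food scaled to meet both minima, and each pair solved so both constraints bind.
kale only: max(3.7/1.0, 243/70) = 3.7 servings → $4.62.
strawberries only: max(3.7/0.4, 243/77) = 9.25 servings → $7.86.
sweet potato only: max(3.7/0.8, 243/27) = 9 servings → $3.60.
kale + strawberries: the both-tight solution has a negative serving — not a feasible corner.
kale + sweet potato with both tight: 3.259 servings and 0.5517 servings → $4.29.
strawberries + sweet potato with both tight: 1.86 servings and 3.695 servings → $3.06.
Cheapest feasible corner: $3.06.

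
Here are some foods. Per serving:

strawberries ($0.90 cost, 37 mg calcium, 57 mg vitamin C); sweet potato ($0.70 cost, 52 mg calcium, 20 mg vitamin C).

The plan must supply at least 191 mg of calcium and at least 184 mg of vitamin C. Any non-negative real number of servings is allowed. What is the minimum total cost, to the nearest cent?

An LP optimum is at a vertex; with two nutrient constraints at most two foods are used. Check each candidate.
strawberries only: max(191/37, 184/57) = 5.162 servings → $4.65.
sweet potato only: max(191/52, 184/20) = 9.2 servings → $6.44.
strawberries + sweet potato with both tight: 2.585 servings and 1.834 servings → $3.61.
The minimum over all feasible corners is $3.61.

$3.61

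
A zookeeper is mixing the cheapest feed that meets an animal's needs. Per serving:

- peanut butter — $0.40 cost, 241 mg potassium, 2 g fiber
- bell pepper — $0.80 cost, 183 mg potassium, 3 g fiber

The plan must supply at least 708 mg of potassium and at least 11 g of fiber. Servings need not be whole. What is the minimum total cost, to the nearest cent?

An LP optimum is at a vertex; with two nutrient constraints at most two foods are used. Check each candidate.
peanut butter only: max(708/241, 11/2) = 5.5 servings → $2.20.
bell pepper only: max(708/183, 11/3) = 3.869 servings → $3.10.
peanut butter + bell pepper with both tight: 0.3109 servings and 3.459 servings → $2.89.
Cheapest feasible corner: $2.20.

$2.20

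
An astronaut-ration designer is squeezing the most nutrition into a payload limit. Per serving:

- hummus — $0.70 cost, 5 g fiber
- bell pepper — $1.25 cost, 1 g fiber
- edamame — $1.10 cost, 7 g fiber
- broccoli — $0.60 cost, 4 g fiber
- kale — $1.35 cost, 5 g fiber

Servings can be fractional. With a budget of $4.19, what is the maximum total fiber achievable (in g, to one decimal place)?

29.9 g

Fiber per dollar: hummus 7.143, broccoli 6.667, edamame 6.364, kale 3.704, bell pepper 0.8.
With no serving limits, spend the whole cost allowance on hummus: $4.19 / $0.70 × 5 g = 29.9 g.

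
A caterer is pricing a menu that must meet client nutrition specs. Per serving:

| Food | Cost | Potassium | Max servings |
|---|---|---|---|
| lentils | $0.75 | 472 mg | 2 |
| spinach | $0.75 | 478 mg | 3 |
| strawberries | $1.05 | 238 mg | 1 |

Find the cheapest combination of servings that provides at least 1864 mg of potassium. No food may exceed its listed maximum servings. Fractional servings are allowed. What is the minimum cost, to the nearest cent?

Cost per mg of potassium: spinach $0.0016, lentils $0.0016, strawberries $0.0044.
Take 3 servings of spinach: +1434.0 mg potassium for $2.25 (total $2.25, still need 430.0 mg).
Take 0.911 servings of lentils: +430.0 mg potassium for $0.68 (total $2.93, still need 0.0 mg).
Greedy by cheapest-per-mg is optimal for a single linear constraint, so the minimum cost is $2.93.

$2.93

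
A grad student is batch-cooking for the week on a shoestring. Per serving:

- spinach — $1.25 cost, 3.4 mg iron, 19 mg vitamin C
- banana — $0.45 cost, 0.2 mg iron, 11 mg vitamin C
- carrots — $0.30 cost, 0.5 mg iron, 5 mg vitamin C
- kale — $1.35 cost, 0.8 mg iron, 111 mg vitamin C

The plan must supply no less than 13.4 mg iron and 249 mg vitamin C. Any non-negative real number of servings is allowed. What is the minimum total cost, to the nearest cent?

The cheapest plan sits at a corner of the feasible region — with two constraints it uses at most two foods.
spinach only: max(13.4/3.4, 249/19) = 13.11 servings → $16.38.
banana only: max(13.4/0.2, 249/11) = 67 servings → $30.15.
carrots only: max(13.4/0.5, 249/5) = 49.8 servings → $14.94.
kale only: max(13.4/0.8, 249/111) = 16.75 servings → $22.61.
spinach + banana with both tight: 2.905 servings and 17.62 servings → $11.56.
spinach + carrots: intersection lies outside the first quadrant.
spinach + kale with both tight: 3.557 servings and 1.634 servings → $6.65.
banana + carrots with both tight: 12.78 servings and 21.69 servings → $12.26.
banana + kale with both targets exact would need a negative amount; discard.
carrots + kale with both tight: 25.01 servings and 1.117 servings → $9.01.
So the least-cost plan costs $6.65.

$6.65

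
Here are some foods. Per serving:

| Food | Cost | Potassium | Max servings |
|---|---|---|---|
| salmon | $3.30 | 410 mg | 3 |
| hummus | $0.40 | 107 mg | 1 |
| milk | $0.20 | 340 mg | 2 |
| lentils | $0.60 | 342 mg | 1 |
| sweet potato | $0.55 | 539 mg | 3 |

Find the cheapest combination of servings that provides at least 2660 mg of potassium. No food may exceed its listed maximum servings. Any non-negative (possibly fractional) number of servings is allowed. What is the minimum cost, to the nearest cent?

Cost per mg of potassium: milk $0.0006, sweet potato $0.0010, lentils $0.0018, hummus $0.0037, salmon $0.0080.
Take 2 servings of milk: +680.0 mg potassium for $0.40 (total $0.40, still need 1980.0 mg).
Take 3 servings of sweet potato: +1617.0 mg potassium for $1.65 (total $2.05, still need 363.0 mg).
Take 1 serving of lentils: +342.0 mg potassium for $0.60 (total $2.65, still need 21.0 mg).
Take 0.1963 servings of hummus: +21.0 mg potassium for $0.08 (total $2.73, still need 0.0 mg).
Greedy by cheapest-per-mg is optimal for a single linear constraint, so the minimum cost is $2.73.

$2.73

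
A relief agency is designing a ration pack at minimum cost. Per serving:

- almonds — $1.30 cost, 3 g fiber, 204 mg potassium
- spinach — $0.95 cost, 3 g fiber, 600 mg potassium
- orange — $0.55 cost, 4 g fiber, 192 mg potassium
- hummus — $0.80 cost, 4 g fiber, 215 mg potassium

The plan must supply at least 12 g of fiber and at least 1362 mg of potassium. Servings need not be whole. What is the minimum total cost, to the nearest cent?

Compare the cost at each extreme point of the feasible region.
almonds only: max(12/3, 1362/204) = 6.676 servings → $8.68.
spinach only: max(12/3, 1362/600) = 4 servings → $3.80.
orange only: max(12/4, 1362/192) = 7.094 servings → $3.90.
hummus only: max(12/4, 1362/215) = 6.335 servings → $5.07.
almonds + spinach with both tight: 2.621 servings and 1.379 servings → $4.72.
almonds + orange with both targets exact would need a negative amount; discard.
almonds + hummus: intersection lies outside the first quadrant.
spinach + orange with both tight: 1.724 servings and 1.707 servings → $2.58.
spinach + hummus with both tight: 1.634 servings and 1.774 servings → $2.97.
orange + hummus with both targets exact would need a negative amount; discard.
Cheapest feasible corner: $2.58.

$2.58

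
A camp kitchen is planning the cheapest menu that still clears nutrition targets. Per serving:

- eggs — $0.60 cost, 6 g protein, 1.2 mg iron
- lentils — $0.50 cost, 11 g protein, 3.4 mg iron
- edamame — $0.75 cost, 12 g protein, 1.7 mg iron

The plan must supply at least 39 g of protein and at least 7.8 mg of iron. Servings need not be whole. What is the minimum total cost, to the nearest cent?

A basic optimal solution has at most two foods positive. Try each food alone and each pair with both targets met exactly.
eggs only: max(39/6, 7.8/1.2) = 6.5 servings → $3.90.
lentils only: max(39/11, 7.8/3.4) = 3.545 servings → $1.77.
edamame only: max(39/12, 7.8/1.7) = 4.588 servings → $3.44.
eggs + lentils with both tight: 6.5 servings and 0 servings → $3.90.
eggs + edamame with both tight: 6.5 servings and 0 servings → $3.90.
lentils + edamame with both tight: 1.235 servings and 2.118 servings → $2.21.
So the least-cost plan costs $1.77.

$1.77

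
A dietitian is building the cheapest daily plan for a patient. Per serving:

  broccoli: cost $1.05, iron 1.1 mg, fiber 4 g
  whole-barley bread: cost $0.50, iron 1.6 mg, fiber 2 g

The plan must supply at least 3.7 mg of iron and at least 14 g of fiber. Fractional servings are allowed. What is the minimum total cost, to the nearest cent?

$3.50

Two binding constraints pin down two serving amounts, so the optimal mix uses at most two foods. The candidates are each food alone (scaled to the tighter of iron/fiber) and each pair with both constraints tight.
broccoli only: max(3.7/1.1, 14/4) = 3.5 servings → $3.67.
whole-barley bread only: max(3.7/1.6, 14/2) = 7 servings → $3.50.
broccoli + whole-barley bread: intersection lies outside the first quadrant.
The minimum over all feasible corners is $3.50.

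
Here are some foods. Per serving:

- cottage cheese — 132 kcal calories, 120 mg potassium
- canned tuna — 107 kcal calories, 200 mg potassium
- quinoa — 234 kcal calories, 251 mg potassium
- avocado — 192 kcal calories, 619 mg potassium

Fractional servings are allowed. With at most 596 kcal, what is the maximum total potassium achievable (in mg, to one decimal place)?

Potassium per kcal: avocado 3.224, canned tuna 1.869, quinoa 1.073, cottage cheese 0.9091.
With no serving limits, spend the whole calories allowance on avocado: 596 kcal / 192 kcal × 619 mg = 1921.5 mg.

1921.5 mg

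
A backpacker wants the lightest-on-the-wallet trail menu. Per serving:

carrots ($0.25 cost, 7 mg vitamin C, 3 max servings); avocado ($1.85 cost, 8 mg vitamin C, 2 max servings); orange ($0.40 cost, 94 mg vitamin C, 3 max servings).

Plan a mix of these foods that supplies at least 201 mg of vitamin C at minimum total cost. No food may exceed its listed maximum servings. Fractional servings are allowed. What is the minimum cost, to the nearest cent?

$0.86

Cost per mg of vitamin C: orange $0.0043, carrots $0.0357, avocado $0.2313.
Take 2.138 servings of orange: +201.0 mg vitamin C for $0.86 (total $0.86, still need 0.0 mg).
Greedy by cheapest-per-mg is optimal for a single linear constraint, so the minimum cost is $0.86.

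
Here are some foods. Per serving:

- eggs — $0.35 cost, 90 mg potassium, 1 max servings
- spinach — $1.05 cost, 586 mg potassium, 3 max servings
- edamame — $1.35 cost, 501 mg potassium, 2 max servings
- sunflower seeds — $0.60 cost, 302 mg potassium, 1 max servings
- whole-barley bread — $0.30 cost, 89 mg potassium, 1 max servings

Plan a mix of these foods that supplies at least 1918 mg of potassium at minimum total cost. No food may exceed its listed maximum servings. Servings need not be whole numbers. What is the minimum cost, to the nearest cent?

Cost per mg of potassium: spinach $0.0018, sunflower seeds $0.0020, edamame $0.0027, whole-barley bread $0.0034, eggs $0.0039.
Take 3 servings of spinach: +1758.0 mg potassium for $3.15 (total $3.15, still need 160.0 mg).
Take 0.5298 servings of sunflower seeds: +160.0 mg potassium for $0.32 (total $3.47, still need 0.0 mg).
Greedy by cheapest-per-mg is optimal for a single linear constraint, so the minimum cost is $3.47.

$3.47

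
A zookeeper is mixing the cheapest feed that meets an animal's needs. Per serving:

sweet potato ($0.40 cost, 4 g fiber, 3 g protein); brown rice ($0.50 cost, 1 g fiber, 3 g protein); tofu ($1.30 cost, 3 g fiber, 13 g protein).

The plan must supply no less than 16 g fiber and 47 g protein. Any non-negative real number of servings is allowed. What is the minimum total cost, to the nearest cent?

This is a tiny linear program; its minimum lies at a vertex of the feasible set. List the vertices and price them.
sweet potato only: max(16/4, 47/3) = 15.67 servings → $6.27.
brown rice only: max(16/1, 47/3) = 16 servings → $8.00.
tofu only: max(16/3, 47/13) = 5.333 servings → $6.93.
sweet potato + brown rice with both tight: 0.1111 servings and 15.56 servings → $7.82.
sweet potato + tofu with both tight: 1.558 servings and 3.256 servings → $4.86.
brown rice + tofu: intersection lies outside the first quadrant.
The minimum over all feasible corners is $4.86.

$4.86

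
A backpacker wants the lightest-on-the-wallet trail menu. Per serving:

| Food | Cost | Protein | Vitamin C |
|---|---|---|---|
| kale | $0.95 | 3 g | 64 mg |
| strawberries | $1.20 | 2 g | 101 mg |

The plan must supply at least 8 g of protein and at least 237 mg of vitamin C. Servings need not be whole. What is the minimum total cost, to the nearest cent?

Two binding constraints pin down two serving amounts, so the optimal mix uses at most two foods. The candidates are each food alone (scaled to the tighter of protein/vitamin C) and each pair with both constraints tight.
kale only: max(8/3, 237/64) = 3.703 servings → $3.52.
strawberries only: max(8/2, 237/101) = 4 servings → $4.80.
kale + strawberries with both tight: 1.909 servings and 1.137 servings → $3.18.
So the least-cost plan costs $3.18.

$3.18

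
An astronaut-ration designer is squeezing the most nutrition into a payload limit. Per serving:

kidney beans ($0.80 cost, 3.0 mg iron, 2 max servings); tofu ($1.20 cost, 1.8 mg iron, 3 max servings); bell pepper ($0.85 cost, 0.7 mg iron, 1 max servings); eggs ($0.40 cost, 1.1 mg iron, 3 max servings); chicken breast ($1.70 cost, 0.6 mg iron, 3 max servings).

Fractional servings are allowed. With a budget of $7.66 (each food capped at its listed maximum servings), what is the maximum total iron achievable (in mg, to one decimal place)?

Iron per dollar: kidney beans 3.75, eggs 2.75, tofu 1.5, bell pepper 0.8235, chicken breast 0.3529.
Take 2 servings of kidney beans: spends $1.60, +6.0 mg iron (running total 6.0 mg).
Take 3 servings of eggs: spends $1.20, +3.3 mg iron (running total 9.3 mg).
Take 3 servings of tofu: spends $3.60, +5.4 mg iron (running total 14.7 mg).
Take 1 serving of bell pepper: spends $0.85, +0.7 mg iron (running total 15.4 mg).
Take 0.2412 servings of chicken breast: spends $0.41, +0.1 mg iron (running total 15.5 mg).
Greedy by best ratio exhausts the cost allowance optimally: 15.5 mg.

15.5 mg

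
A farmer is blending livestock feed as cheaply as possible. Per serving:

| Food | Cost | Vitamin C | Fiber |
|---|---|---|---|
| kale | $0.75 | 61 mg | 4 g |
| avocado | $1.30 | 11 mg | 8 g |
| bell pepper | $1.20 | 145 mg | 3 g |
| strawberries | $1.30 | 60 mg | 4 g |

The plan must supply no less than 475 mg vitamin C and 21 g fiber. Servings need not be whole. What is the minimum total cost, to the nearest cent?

$4.93

With two linear requirements the optimum uses one or two foods; enumerate the corners.
kale only: max(475/61, 21/4) = 7.787 servings → $5.84.
avocado only: max(475/11, 21/8) = 43.18 servings → $56.14.
bell pepper only: max(475/145, 21/3) = 7 servings → $8.40.
strawberries only: max(475/60, 21/4) = 7.917 servings → $10.29.
kale + avocado with both targets exact would need a negative amount; discard.
kale + bell pepper with both tight: 4.081 servings and 1.559 servings → $4.93.
kale + strawberries: intersection lies outside the first quadrant.
avocado + bell pepper with both tight: 1.437 servings and 3.167 servings → $5.67.
avocado + strawberries: intersection lies outside the first quadrant.
bell pepper + strawberries with both tight: 1.6 servings and 4.05 servings → $7.18.
Cheapest feasible corner: $4.93.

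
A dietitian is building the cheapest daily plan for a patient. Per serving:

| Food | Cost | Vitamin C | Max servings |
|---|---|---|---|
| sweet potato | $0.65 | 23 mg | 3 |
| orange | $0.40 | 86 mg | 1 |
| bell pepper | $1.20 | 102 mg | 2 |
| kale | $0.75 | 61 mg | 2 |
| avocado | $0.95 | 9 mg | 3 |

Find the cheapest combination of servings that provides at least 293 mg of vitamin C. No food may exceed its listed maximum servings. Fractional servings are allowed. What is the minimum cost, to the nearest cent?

$2.84

Cost per mg of vitamin C: orange $0.0047, bell pepper $0.0118, kale $0.0123, sweet potato $0.0283, avocado $0.1056.
Take 1 serving of orange: +86.0 mg vitamin C for $0.40 (total $0.40, still need 207.0 mg).
Take 2 servings of bell pepper: +204.0 mg vitamin C for $2.40 (total $2.80, still need 3.0 mg).
Take 0.04918 servings of kale: +3.0 mg vitamin C for $0.04 (total $2.84, still need 0.0 mg).
Greedy by cheapest-per-mg is optimal for a single linear constraint, so the minimum cost is $2.84.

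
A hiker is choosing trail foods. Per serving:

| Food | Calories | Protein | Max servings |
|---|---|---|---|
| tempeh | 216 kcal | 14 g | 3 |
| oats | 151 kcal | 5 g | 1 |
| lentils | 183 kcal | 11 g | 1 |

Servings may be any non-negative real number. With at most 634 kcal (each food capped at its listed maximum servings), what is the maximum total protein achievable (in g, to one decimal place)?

Protein per kcal: tempeh 0.06481, lentils 0.06011, oats 0.03311.
Take 2.935 servings of tempeh: uses 634 kcal, +41.1 g protein (running total 41.1 g).
Greedy by best ratio exhausts the calories allowance optimally: 41.1 g.

41.1 g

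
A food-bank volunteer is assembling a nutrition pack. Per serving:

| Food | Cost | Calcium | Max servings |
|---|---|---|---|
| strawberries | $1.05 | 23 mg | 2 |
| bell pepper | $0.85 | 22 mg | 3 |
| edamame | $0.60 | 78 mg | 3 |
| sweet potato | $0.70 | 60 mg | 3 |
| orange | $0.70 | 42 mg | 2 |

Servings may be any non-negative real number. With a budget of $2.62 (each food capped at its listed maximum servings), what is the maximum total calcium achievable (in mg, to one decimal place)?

Calcium per dollar: edamame 130, sweet potato 85.71, orange 60, bell pepper 25.88, strawberries 21.9.
Take 3 servings of edamame: spends $1.80, +234.0 mg calcium (running total 234.0 mg).
Take 1.171 servings of sweet potato: spends $0.82, +70.3 mg calcium (running total 304.3 mg).
Greedy by best ratio exhausts the cost allowance optimally: 304.3 mg.

304.3 mg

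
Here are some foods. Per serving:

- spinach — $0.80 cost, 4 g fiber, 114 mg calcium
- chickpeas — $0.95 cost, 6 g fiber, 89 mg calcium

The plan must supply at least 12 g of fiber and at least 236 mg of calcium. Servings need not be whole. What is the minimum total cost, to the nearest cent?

$2.08

Two binding constraints pin down two serving amounts, so the optimal mix uses at most two foods. The candidates are each food alone (scaled to the tighter of fiber/calcium) and each pair with both constraints tight.
spinach only: max(12/4, 236/114) = 3 servings → $2.40.
chickpeas only: max(12/6, 236/89) = 2.652 servings → $2.52.
spinach + chickpeas with both tight: 1.061 servings and 1.293 servings → $2.08.
So the least-cost plan costs $2.08.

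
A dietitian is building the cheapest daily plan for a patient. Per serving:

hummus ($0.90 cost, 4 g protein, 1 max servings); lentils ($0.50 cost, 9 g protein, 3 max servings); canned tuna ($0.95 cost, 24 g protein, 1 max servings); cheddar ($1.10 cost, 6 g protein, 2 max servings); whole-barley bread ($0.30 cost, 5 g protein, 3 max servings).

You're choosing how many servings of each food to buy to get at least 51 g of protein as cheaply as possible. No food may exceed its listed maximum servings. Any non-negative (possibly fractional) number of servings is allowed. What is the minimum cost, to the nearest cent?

Cost per g of protein: canned tuna $0.0396, lentils $0.0556, whole-barley bread $0.0600, cheddar $0.1833, hummus $0.2250.
Take 1 serving of canned tuna: +24.0 g protein for $0.95 (total $0.95, still need 27.0 g).
Take 3 servings of lentils: +27.0 g protein for $1.50 (total $2.45, still need 0.0 g).
Greedy by cheapest-per-g is optimal for a single linear constraint, so the minimum cost is $2.45.

$2.45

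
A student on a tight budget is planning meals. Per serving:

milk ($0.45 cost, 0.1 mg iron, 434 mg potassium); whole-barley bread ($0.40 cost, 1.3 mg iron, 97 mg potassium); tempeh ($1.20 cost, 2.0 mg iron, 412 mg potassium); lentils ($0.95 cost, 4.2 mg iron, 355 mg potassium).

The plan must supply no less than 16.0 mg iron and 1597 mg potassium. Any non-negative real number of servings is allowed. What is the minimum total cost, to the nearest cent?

$3.86

Compare the cost at each extreme point of the feasible region.
milk only: max(16.0/0.1, 1597/434) = 160 servings → $72.00.
whole-barley bread only: max(16.0/1.3, 1597/97) = 16.46 servings → $6.59.
tempeh only: max(16.0/2.0, 1597/412) = 8 servings → $9.60.
lentils only: max(16.0/4.2, 1597/355) = 4.499 servings → $4.27.
milk + whole-barley bread with both tight: 0.9452 servings and 12.23 servings → $5.32.
milk + tempeh with both targets exact would need a negative amount; discard.
milk + lentils with both tight: 0.5748 servings and 3.796 servings → $3.86.
whole-barley bread + tempeh with both tight: 9.947 servings and 1.534 servings → $5.82.
whole-barley bread + lentils: intersection lies outside the first quadrant.
tempeh + lentils with both tight: 1.007 servings and 3.33 servings → $4.37.
The minimum over all feasible corners is $3.86.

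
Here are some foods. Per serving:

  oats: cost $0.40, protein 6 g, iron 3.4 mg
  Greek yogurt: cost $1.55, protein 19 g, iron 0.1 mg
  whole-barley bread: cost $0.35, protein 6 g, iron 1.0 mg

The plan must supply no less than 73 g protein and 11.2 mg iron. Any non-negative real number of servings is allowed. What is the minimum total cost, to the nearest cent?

For a min-cost LP with two ≥-constraints, a basic feasible solution has at most two positive variables.
oats only: max(73/6, 11.2/3.4) = 12.17 servings → $4.87.
Greek yogurt only: max(73/19, 11.2/0.1) = 112 servings → $173.60.
whole-barley bread only: max(73/6, 11.2/1.0) = 12.17 servings → $4.26.
oats + Greek yogurt with both tight: 3.211 servings and 2.828 servings → $5.67.
oats + whole-barley bread with both targets exact would need a negative amount; discard.
Greek yogurt + whole-barley bread with both tight: 0.3152 servings and 11.17 servings → $4.40.
Cheapest feasible corner: $4.26.

$4.26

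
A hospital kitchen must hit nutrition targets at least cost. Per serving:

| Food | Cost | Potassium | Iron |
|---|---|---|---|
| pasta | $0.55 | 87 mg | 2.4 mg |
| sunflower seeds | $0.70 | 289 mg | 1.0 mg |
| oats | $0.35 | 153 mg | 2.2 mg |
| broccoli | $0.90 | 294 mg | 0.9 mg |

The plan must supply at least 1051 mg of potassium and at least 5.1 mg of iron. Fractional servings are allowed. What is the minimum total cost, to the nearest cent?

pasta only: max(1051/87, 5.1/2.4) = 12.08 servings → $6.64.
sunflower seeds only: max(1051/289, 5.1/1.0) = 5.1 servings → $3.57.
oats only: max(1051/153, 5.1/2.2) = 6.869 servings → $2.40.
broccoli only: max(1051/294, 5.1/0.9) = 5.667 servings → $5.10.
pasta + sunflower seeds with both tight: 0.6972 servings and 3.427 servings → $2.78.
pasta + oats: the both-tight solution has a negative serving — not a feasible corner.
pasta + broccoli with both tight: 0.8824 servings and 3.314 servings → $3.47.
sunflower seeds + oats with both tight: 3.173 servings and 0.8759 servings → $2.53.
sunflower seeds + broccoli: intersection lies outside the first quadrant.
oats + broccoli with both tight: 1.087 servings and 3.009 servings → $3.09.
So the least-cost plan costs $2.40.

$2.40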